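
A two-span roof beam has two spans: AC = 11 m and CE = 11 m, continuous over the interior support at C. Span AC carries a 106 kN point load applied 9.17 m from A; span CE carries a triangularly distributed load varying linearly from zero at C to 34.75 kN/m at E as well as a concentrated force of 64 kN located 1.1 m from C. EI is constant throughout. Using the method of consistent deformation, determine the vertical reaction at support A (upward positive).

R_A = -2.989 kN

Release continuity at C by inserting a hinge; the redundant is the internal moment M_C. The primary structure is two simply-supported spans AC and CE.
Rotations at C on the released spans (each span's end-slope, ×1/EI):
  span AC: point load 106 at a = 9.17: Pab(L + a)/(6LEI) = 543.6/EI
  span CE: triangular load, peak 34.75: 7w₀L³/(360EI) = 899.3/EI
  span CE: point load 64 at a = 1.1: Pab(L + b)/(6LEI) = 220.7/EI
  relative rotation θ_0 = (543.6 + 1120)/EI = 1664/EI
A unit hogging moment at C produces rotation L₁/(3EI) + L₂/(3EI) = 7.333/EI.
Slope continuity at C: θ_0 = M_C·7.333/EI, so M_C = 1664/7.333 = 226.9 kN·m (hogging).
Span AC, ΣM about A with M_C applied at C: R_C^{AC}·11 = 972 + 226.9, so R_C^{AC} = 109 kN and R_A = 106 − 109 = -2.989 kN.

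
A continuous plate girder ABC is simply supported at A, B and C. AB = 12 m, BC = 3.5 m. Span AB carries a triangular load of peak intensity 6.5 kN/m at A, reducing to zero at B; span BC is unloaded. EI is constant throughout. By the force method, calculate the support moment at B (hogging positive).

Release continuity at B by inserting a hinge; the redundant is the internal moment M_B. The primary structure is two simply-supported spans AB and BC.
Rotations at B on the released spans (each span's end-slope, ×1/EI):
  span AB: triangular load, peak 6.5: 7w₀L³/(360EI) = 218.4/EI
  relative rotation θ_0 = (218.4 + 0)/EI = 218.4/EI
A unit hogging moment at B produces rotation L₁/(3EI) + L₂/(3EI) = 5.167/EI.
Slope continuity at B: θ_0 = M_B·5.167/EI, so M_B = 218.4/5.167 = 42.27 kN·m (hogging).

M_B = 42.27 kN·m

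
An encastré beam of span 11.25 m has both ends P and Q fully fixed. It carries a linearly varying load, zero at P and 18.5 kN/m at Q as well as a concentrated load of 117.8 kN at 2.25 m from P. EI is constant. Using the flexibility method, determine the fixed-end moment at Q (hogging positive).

M_Q = 159.5 kN·m

Take the two fixed-end moments M_P, M_Q as redundants; the released structure is the simple span PQ.
Simple-span end rotations at P and Q under the given loads:
  at P: triangular load, peak 18.5: 7w₀L³/(360EI) = 512.2/EI
  at Q: triangular load, peak 18.5: w₀L³/(45EI) = 585.4/EI
  at P: point load 117.8 at a = 2.25: Pab(L + b)/(6LEI) = 715.6/EI
  at Q: point load 117.8 at a = 2.25: Pab(L + a)/(6LEI) = 477.1/EI
  θ_P0 = 1228/EI,  θ_Q0 = 1062/EI
Flexibility coefficients: a unit moment at one end gives L/(3EI) there and L/(6EI) at the far end, so f₁₁ = f₂₂ = 3.75/EI and f₁₂ = f₂₁ = 1.875/EI.
Compatibility — zero rotation at each built-in end:
  3.75 M_P + 1.875 M_Q = 1228
  1.875 M_P + 3.75 M_Q = 1062
Solving the pair gives M_P = 247.7 kN·m and M_Q = 159.5 kN·m (hogging).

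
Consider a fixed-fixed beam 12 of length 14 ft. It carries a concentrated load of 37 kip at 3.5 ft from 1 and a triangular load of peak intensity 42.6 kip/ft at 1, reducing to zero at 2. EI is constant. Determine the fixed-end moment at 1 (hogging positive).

M_1 = 490.3 kip·ft

Take the two fixed-end moments M_1, M_2 as redundants; the released structure is the simple span 12.
End rotations of the released simple span under the applied load (×1/EI):
  at 1: point load 37 at a = 3.5: Pab(L + b)/(6LEI) = 396.6/EI
  at 2: point load 37 at a = 3.5: Pab(L + a)/(6LEI) = 283.3/EI
  at 1: triangular load, peak 42.6: w₀L³/(45EI) = 2598/EI
  at 2: triangular load, peak 42.6: 7w₀L³/(360EI) = 2273/EI
  θ_10 = 2994/EI,  θ_20 = 2556/EI
Flexibility coefficients: a unit moment at one end gives L/(3EI) there and L/(6EI) at the far end, so f₁₁ = f₂₂ = 4.667/EI and f₁₂ = f₂₁ = 2.333/EI.
Compatibility — zero rotation at each built-in end:
  4.667 M_1 + 2.333 M_2 = 2994
  2.333 M_1 + 4.667 M_2 = 2556
Solving the pair gives M_1 = 490.3 kip·ft and M_2 = 302.6 kip·ft (hogging).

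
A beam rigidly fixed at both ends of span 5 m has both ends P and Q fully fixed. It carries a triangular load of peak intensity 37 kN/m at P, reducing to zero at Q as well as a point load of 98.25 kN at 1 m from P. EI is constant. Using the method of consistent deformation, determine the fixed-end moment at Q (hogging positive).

M_Q = 46.55 kN·m

Take the two fixed-end moments M_P, M_Q as redundants; the released structure is the simple span PQ.
Simple-span end rotations at P and Q under the given loads:
  at P: triangular load, peak 37: w₀L³/(45EI) = 102.8/EI
  at Q: triangular load, peak 37: 7w₀L³/(360EI) = 89.93/EI
  at P: point load 98.25 at a = 1: Pab(L + b)/(6LEI) = 117.9/EI
  at Q: point load 98.25 at a = 1: Pab(L + a)/(6LEI) = 78.6/EI
  θ_P0 = 220.7/EI,  θ_Q0 = 168.5/EI
Flexibility coefficients: a unit moment at one end gives L/(3EI) there and L/(6EI) at the far end, so f₁₁ = f₂₂ = 1.667/EI and f₁₂ = f₂₁ = 0.8333/EI.
Compatibility — zero rotation at each built-in end:
  1.667 M_P + 0.8333 M_Q = 220.7
  0.8333 M_P + 1.667 M_Q = 168.5
Solving the pair gives M_P = 109.1 kN·m and M_Q = 46.55 kN·m (hogging).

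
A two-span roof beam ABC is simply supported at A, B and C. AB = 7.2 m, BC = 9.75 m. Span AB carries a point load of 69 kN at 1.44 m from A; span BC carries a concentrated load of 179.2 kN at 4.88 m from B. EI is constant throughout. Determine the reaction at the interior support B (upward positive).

Take M_B as the redundant. Released structure: two simple spans AB and BC with a hinge at B.
End slopes at the hinge B, treating each span as simply supported:
  span AB: point load 69 at a = 1.44: Pab(L + a)/(6LEI) = 114.5/EI
  span BC: point load 179.2 at a = 4.88: Pab(L + b)/(6LEI) = 1064/EI
  relative rotation θ_0 = (114.5 + 1064)/EI = 1179/EI
A unit hogging moment at B produces rotation L₁/(3EI) + L₂/(3EI) = 5.65/EI.
Slope continuity at B: θ_0 = M_B·5.65/EI, so M_B = 1179/5.65 = 208.6 kN·m (hogging).
Span AB, ΣM about A with M_B applied at B: R_B^{AB}·7.2 = 99.36 + 208.6, so R_B^{AB} = 42.78 kN and R_A = 69 − 42.78 = 26.22 kN.
Span BC, ΣM about C: R_B^{BC}·9.75 = 872.7 + 208.6, so R_B^{BC} = 110.9 kN and R_C = 179.2 − 110.9 = 68.29 kN.
R_B = 42.78 + 110.9 = 153.7 kN.

R_B = 153.7 kN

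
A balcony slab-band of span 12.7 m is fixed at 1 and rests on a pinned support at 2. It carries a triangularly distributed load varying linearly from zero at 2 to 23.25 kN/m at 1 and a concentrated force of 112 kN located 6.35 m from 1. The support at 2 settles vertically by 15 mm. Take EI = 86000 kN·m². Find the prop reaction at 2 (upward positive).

R_2 = 62.64 kN

Release the roller at 2. Primary structure: cantilever fixed at 1.
Deflection at 2 on the released cantilever, summing each load's contribution:
  triangular load, peak 23.25 at the fixed end: w₀L⁴/(30EI) = 20161/EI
  point load 112 at a = 6.35: Pa²(3L − a)/(6EI) = 23898/EI
  δ_0 = 44059/EI
Tip deflection under a unit load at 2: L³/(3EI) = 682.8/EI.
With EI = 86000 kN·m²: δ_0 = 0.51231 m and δ_{22} = 0.007939 m/kN.
Compatibility — the beam at 2 must follow the support down by 0.015 m: δ_0 − R_2·δ_{22} = 0.015, so R_2 = (0.51231 − 0.015)/0.007939 = 62.64 kN.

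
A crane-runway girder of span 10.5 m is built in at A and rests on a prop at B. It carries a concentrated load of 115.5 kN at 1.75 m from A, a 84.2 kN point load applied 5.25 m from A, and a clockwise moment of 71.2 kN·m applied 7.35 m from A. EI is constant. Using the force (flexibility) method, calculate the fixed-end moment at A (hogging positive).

M_A = 294.2 kN·m

Choose R_B as the redundant. The primary structure is the cantilever fixed at A.
Primary-structure tip deflection at B by superposition:
  point load 115.5 at a = 1.75: Pa²(3L − a)/(6EI) = 1754/EI
  point load 84.2 at a = 5.25: Pa²(3L − a)/(6EI) = 10153/EI
  clockwise couple 71.2 at a = 7.35: M₀a(2L − a)/(2EI) = 3572/EI
  δ_0 = 15479/EI
Flexibility coefficient — unit upward force at B: δ_{BB} = L³/(3EI) = 385.9/EI.
The prop prevents deflection at B: R_B = δ_0/δ_{BB} = 15479/385.9 = 40.11 kN.
Moment equilibrium about A: M_A = Σ(load moments about A) − R_B·L = 715.4 − 40.11×10.5 = 294.2 kN·m.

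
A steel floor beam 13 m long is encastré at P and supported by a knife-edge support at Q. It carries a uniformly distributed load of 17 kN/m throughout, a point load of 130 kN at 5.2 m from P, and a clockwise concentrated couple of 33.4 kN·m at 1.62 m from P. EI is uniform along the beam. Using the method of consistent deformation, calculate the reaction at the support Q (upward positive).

R_Q = 110.8 kN

Remove the prop at Q; the released (primary) structure is a cantilever built in at P.
Primary-structure tip deflection at Q by superposition:
  UDL 17: wL⁴/(8EI) = 60692/EI
  point load 130 at a = 5.2: Pa²(3L − a)/(6EI) = 19802/EI
  clockwise couple 33.4 at a = 1.62: M₀a(2L − a)/(2EI) = 659.6/EI
  δ_0 = 81154/EI
Flexibility coefficient — unit upward force at Q: δ_{QQ} = L³/(3EI) = 732.3/EI.
The prop prevents deflection at Q: R_Q = δ_0/δ_{QQ} = 81154/732.3 = 110.8 kN.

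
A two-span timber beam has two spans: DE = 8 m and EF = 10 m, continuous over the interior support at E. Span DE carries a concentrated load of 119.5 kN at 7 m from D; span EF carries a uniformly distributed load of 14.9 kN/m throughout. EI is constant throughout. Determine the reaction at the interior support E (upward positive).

R_E = 212.1 kN

Release continuity at E by inserting a hinge; the redundant is the internal moment M_E. The primary structure is two simply-supported spans DE and EF.
Discontinuity in slope at E on the released structure — sum the simple-span end rotations:
  span DE: point load 119.5 at a = 7: Pab(L + a)/(6LEI) = 261.4/EI
  span EF: UDL 14.9: wL³/(24EI) = 620.8/EI
  relative rotation θ_0 = (261.4 + 620.8)/EI = 882.2/EI
A unit hogging moment at E produces rotation L₁/(3EI) + L₂/(3EI) = 6/EI.
Slope continuity at E: θ_0 = M_E·6/EI, so M_E = 882.2/6 = 147 kN·m (hogging).
Span DE, ΣM about D with M_E applied at E: R_E^{DE}·8 = 836.5 + 147, so R_E^{DE} = 122.9 kN and R_D = 119.5 − 122.9 = -3.442 kN.
Span EF, ΣM about F: R_E^{EF}·10 = 745 + 147, so R_E^{EF} = 89.2 kN and R_F = 149 − 89.2 = 59.8 kN.
R_E = 122.9 + 89.2 = 212.1 kN.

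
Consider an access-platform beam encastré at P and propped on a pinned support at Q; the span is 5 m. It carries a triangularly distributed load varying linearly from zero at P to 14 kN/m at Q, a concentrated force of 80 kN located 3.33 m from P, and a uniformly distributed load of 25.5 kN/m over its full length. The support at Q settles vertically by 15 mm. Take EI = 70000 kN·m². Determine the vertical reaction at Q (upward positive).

Remove the prop at Q; the released (primary) structure is a cantilever built in at P.
Free-end deflection of the primary structure under the applied loading (downward +):
  triangular load, peak 14 at the free end: 11w₀L⁴/(120EI) = 802.1/EI
  point load 80 at a = 3.33: Pa²(3L − a)/(6EI) = 1725/EI
  UDL 25.5: wL⁴/(8EI) = 1992/EI
  δ_0 = 4520/EI
Tip deflection under a unit load at Q: L³/(3EI) = 41.67/EI.
With EI = 70000 kN·m²: δ_0 = 0.064567 m and δ_{QQ} = 0.000595 m/kN.
Compatibility — the beam at Q must follow the support down by 0.015 m: δ_0 − R_Q·δ_{QQ} = 0.015, so R_Q = (0.064567 − 0.015)/0.000595 = 83.27 kN.

R_Q = 83.27 kN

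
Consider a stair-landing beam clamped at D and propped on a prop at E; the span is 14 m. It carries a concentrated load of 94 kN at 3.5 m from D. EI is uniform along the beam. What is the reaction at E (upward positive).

R_E = 8.078 kN

Choose R_E as the redundant. The primary structure is the cantilever fixed at D.
Free-end deflection of the primary structure under the applied loading (downward +):
  point load 94 at a = 3.5: Pa²(3L − a)/(6EI) = 7389/EI
Flexibility coefficient — unit upward force at E: δ_{EE} = L³/(3EI) = 914.7/EI.
Compatibility at E: δ_0 − R_E·δ_{EE} = 0, so R_E = 7389/914.7 = 8.078 kN.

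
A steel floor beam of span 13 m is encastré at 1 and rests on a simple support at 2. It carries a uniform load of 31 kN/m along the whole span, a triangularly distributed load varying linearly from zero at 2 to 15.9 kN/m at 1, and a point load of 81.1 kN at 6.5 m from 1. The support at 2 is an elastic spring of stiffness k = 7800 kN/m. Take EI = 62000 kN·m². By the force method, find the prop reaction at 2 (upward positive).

Release the roller at 2. Primary structure: cantilever fixed at 1.
Deflection at 2 on the released cantilever, summing each load's contribution:
  UDL 31: wL⁴/(8EI) = 110674/EI
  triangular load, peak 15.9 at the fixed end: w₀L⁴/(30EI) = 15137/EI
  point load 81.1 at a = 6.5: Pa²(3L − a)/(6EI) = 18560/EI
  δ_0 = 144371/EI
Flexibility coefficient — unit upward force at 2: δ_{22} = L³/(3EI) = 732.3/EI.
With EI = 62000 kN·m²: δ_0 = 2.3286 m and δ_{22} = 0.011812 m/kN.
Compatibility — the spring shortens by R_2/k under the reaction it provides: δ_0 − R_2·δ_{22} = R_2/k. With 1/k = 0.000128 m/kN, R_2 = δ_0 / (δ_{22} + 1/k) = 2.3286 / (0.011812 + 0.000128) = 195 kN.

R_2 = 195 kN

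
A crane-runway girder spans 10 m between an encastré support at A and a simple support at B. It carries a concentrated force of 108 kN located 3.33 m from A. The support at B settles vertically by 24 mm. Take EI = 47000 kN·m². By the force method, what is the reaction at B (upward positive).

Take the reaction at B as the redundant and release it; the primary structure is a cantilever fixed at A.
Deflection at B on the released cantilever, summing each load's contribution:
  point load 108 at a = 3.33: Pa²(3L − a)/(6EI) = 5323/EI
Tip deflection under a unit load at B: L³/(3EI) = 333.3/EI.
With EI = 47000 kN·m²: δ_0 = 0.11326 m and δ_{BB} = 0.007092 m/kN.
Compatibility — the beam at B must follow the support down by 0.024 m: δ_0 − R_B·δ_{BB} = 0.024, so R_B = (0.11326 − 0.024)/0.007092 = 12.59 kN.

R_B = 12.59 kN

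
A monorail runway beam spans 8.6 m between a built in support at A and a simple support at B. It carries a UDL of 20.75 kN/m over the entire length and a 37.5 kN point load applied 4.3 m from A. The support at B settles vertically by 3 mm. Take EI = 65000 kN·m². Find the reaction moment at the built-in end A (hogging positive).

M_A = 260.2 kN·m

Choose R_B as the redundant. The primary structure is the cantilever fixed at A.
Primary-structure tip deflection at B by superposition:
  UDL 20.75: wL⁴/(8EI) = 14188/EI
  point load 37.5 at a = 4.3: Pa²(3L − a)/(6EI) = 2485/EI
  δ_0 = 16673/EI
Tip deflection under a unit load at B: L³/(3EI) = 212/EI.
With EI = 65000 kN·m²: δ_0 = 0.2565 m and δ_{BB} = 0.003262 m/kN.
Compatibility — the beam at B must follow the support down by 0.003 m: δ_0 − R_B·δ_{BB} = 0.003, so R_B = (0.2565 − 0.003)/0.003262 = 77.72 kN.
Moment equilibrium about A: M_A = Σ(load moments about A) − R_B·L = 928.6 − 77.72×8.6 = 260.2 kN·m.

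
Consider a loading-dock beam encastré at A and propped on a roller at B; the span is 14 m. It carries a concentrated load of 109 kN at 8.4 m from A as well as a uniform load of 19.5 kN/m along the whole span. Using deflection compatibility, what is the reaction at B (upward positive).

R_B = 149.5 kN

Remove the prop at B; the released (primary) structure is a cantilever built in at A.
Deflection at B on the released cantilever, summing each load's contribution:
  point load 109 at a = 8.4: Pa²(3L − a)/(6EI) = 43070/EI
  UDL 19.5: wL⁴/(8EI) = 93639/EI
  δ_0 = 136709/EI
Tip deflection under a unit load at B: L³/(3EI) = 914.7/EI.
Compatibility at B: δ_0 − R_B·δ_{BB} = 0, so R_B = 136709/914.7 = 149.5 kN.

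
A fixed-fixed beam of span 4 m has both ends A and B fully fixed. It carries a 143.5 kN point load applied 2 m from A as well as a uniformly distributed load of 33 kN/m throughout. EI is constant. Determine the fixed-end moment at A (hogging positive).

M_A = 115.8 kN·m

Take the two fixed-end moments M_A, M_B as redundants; the released structure is the simple span AB.
End rotations of the released simple span under the applied load (×1/EI):
  at A: point load 143.5 at a = 2: Pab(L + b)/(6LEI) = 143.5/EI
  at B: point load 143.5 at a = 2: Pab(L + a)/(6LEI) = 143.5/EI
  at A: UDL 33: wL³/(24EI) = 88/EI
  at B: UDL 33: wL³/(24EI) = 88/EI
  θ_A0 = 231.5/EI,  θ_B0 = 231.5/EI
Flexibility coefficients: a unit moment at one end gives L/(3EI) there and L/(6EI) at the far end, so f₁₁ = f₂₂ = 1.333/EI and f₁₂ = f₂₁ = 0.6667/EI.
Compatibility — zero rotation at each built-in end:
  1.333 M_A + 0.6667 M_B = 231.5
  0.6667 M_A + 1.333 M_B = 231.5
Solving the pair gives M_A = 115.8 kN·m and M_B = 115.8 kN·m (hogging).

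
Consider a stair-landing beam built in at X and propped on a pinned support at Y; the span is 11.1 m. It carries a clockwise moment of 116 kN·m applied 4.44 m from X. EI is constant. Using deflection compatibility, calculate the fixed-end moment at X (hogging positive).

M_X = 4.64 kN·m

Take the reaction at Y as the redundant and release it; the primary structure is a cantilever fixed at X.
Primary-structure tip deflection at Y by superposition:
  clockwise couple 116 at a = 4.44: M₀a(2L − a)/(2EI) = 4574/EI
Tip deflection under a unit load at Y: L³/(3EI) = 455.9/EI.
Compatibility at Y: δ_0 − R_Y·δ_{YY} = 0, so R_Y = 4574/455.9 = 10.03 kN.
Moment equilibrium about X: M_X = Σ(load moments about X) − R_Y·L = 116 − 10.03×11.1 = 4.64 kN·m.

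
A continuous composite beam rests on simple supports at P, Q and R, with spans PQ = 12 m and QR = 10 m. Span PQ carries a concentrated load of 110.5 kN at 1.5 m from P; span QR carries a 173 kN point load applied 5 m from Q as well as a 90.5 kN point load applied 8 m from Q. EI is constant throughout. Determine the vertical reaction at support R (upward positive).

R_R = 135.8 kN

Release continuity at Q by inserting a hinge; the redundant is the internal moment M_Q. The primary structure is two simply-supported spans PQ and QR.
Rotations at Q on the released spans (each span's end-slope, ×1/EI):
  span PQ: point load 110.5 at a = 1.5: Pab(L + a)/(6LEI) = 326.3/EI
  span QR: point load 173 at a = 5: Pab(L + b)/(6LEI) = 1081/EI
  span QR: point load 90.5 at a = 8: Pab(L + b)/(6LEI) = 289.6/EI
  relative rotation θ_0 = (326.3 + 1371)/EI = 1697/EI
A unit hogging moment at Q produces rotation L₁/(3EI) + L₂/(3EI) = 7.333/EI.
Compatibility: M_Q·(L₁+L₂)/(3EI) = θ_0, giving M_Q = 231.4 kN·m (hogging).
Span QR, ΣM about R: R_Q^{QR}·10 = 1046 + 231.4, so R_Q^{QR} = 127.7 kN and R_R = 263.5 − 127.7 = 135.8 kN.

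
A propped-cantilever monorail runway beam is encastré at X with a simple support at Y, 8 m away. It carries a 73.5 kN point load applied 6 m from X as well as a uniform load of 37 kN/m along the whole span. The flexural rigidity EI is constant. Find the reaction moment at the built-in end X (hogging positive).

Take the reaction at Y as the redundant and release it; the primary structure is a cantilever fixed at X.
Downward deflection at the released point Y due to the loads:
  point load 73.5 at a = 6: Pa²(3L − a)/(6EI) = 7938/EI
  UDL 37: wL⁴/(8EI) = 18944/EI
  δ_0 = 26882/EI
Flexibility coefficient — unit upward force at Y: δ_{YY} = L³/(3EI) = 170.7/EI.
The prop prevents deflection at Y: R_Y = δ_0/δ_{YY} = 26882/170.7 = 157.5 kN.
Moment equilibrium about X: M_X = Σ(load moments about X) − R_Y·L = 1625 − 157.5×8 = 364.9 kN·m.

M_X = 364.9 kN·m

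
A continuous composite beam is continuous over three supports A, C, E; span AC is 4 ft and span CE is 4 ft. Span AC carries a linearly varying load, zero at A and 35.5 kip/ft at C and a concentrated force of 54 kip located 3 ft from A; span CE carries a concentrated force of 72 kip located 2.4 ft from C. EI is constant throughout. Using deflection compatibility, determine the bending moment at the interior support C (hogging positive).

Take M_C as the redundant. Released structure: two simple spans AC and CE with a hinge at C.
Discontinuity in slope at C on the released structure — sum the simple-span end rotations:
  span AC: triangular load, peak 35.5: w₀L³/(45EI) = 50.49/EI
  span AC: point load 54 at a = 3: Pab(L + a)/(6LEI) = 47.25/EI
  span CE: point load 72 at a = 2.4: Pab(L + b)/(6LEI) = 64.51/EI
  relative rotation θ_0 = (97.74 + 64.51)/EI = 162.3/EI
A unit hogging moment at C produces rotation L₁/(3EI) + L₂/(3EI) = 2.667/EI.
Slope continuity at C: θ_0 = M_C·2.667/EI, so M_C = 162.3/2.667 = 60.84 kip·ft (hogging).

M_C = 60.84 kip·ft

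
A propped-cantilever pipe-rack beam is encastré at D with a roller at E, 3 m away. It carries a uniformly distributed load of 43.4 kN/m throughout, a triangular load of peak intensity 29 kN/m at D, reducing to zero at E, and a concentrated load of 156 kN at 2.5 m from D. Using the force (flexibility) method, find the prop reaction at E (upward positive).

Take the reaction at E as the redundant and release it; the primary structure is a cantilever fixed at D.
Free-end deflection of the primary structure under the applied loading (downward +):
  UDL 43.4: wL⁴/(8EI) = 439.4/EI
  triangular load, peak 29 at the fixed end: w₀L⁴/(30EI) = 78.3/EI
  point load 156 at a = 2.5: Pa²(3L − a)/(6EI) = 1056/EI
  δ_0 = 1574/EI
Flexibility coefficient — unit upward force at E: δ_{EE} = L³/(3EI) = 9/EI.
The prop prevents deflection at E: R_E = δ_0/δ_{EE} = 1574/9 = 174.9 kN.

R_E = 174.9 kN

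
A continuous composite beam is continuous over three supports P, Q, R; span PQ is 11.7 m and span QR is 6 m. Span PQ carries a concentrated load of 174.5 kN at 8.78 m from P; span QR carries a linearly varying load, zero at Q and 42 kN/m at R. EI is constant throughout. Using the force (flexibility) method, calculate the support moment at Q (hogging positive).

M_Q = 251.1 kN·m

Release continuity at Q by inserting a hinge; the redundant is the internal moment M_Q. The primary structure is two simply-supported spans PQ and QR.
End slopes at the hinge Q, treating each span as simply supported:
  span PQ: point load 174.5 at a = 8.78: Pab(L + a)/(6LEI) = 1305/EI
  span QR: triangular load, peak 42: 7w₀L³/(360EI) = 176.4/EI
  relative rotation θ_0 = (1305 + 176.4)/EI = 1482/EI
A unit hogging moment at Q produces rotation L₁/(3EI) + L₂/(3EI) = 5.9/EI.
Compatibility: M_Q·(L₁+L₂)/(3EI) = θ_0, giving M_Q = 251.1 kN·m (hogging).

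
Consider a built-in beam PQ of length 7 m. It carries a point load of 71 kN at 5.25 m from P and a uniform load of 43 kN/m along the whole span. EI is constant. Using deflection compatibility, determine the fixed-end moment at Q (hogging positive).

Take the two fixed-end moments M_P, M_Q as redundants; the released structure is the simple span PQ.
Simple-span end rotations at P and Q under the given loads:
  at P: point load 71 at a = 5.25: Pab(L + b)/(6LEI) = 135.9/EI
  at Q: point load 71 at a = 5.25: Pab(L + a)/(6LEI) = 190.3/EI
  at P: UDL 43: wL³/(24EI) = 614.5/EI
  at Q: UDL 43: wL³/(24EI) = 614.5/EI
  θ_P0 = 750.4/EI,  θ_Q0 = 804.8/EI
Flexibility coefficients: a unit moment at one end gives L/(3EI) there and L/(6EI) at the far end, so f₁₁ = f₂₂ = 2.333/EI and f₁₂ = f₂₁ = 1.167/EI.
Compatibility — zero rotation at each built-in end:
  2.333 M_P + 1.167 M_Q = 750.4
  1.167 M_P + 2.333 M_Q = 804.8
Solving the pair gives M_P = 198.9 kN·m and M_Q = 245.5 kN·m (hogging).

M_Q = 245.5 kN·m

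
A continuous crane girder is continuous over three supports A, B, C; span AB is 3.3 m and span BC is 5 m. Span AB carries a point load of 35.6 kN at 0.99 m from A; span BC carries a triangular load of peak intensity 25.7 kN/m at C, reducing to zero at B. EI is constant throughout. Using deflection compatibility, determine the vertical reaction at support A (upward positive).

R_A = 16.15 kN

Insert a hinge at B; M_B is the redundant, and each span becomes simply supported.
End slopes at the hinge B, treating each span as simply supported:
  span AB: point load 35.6 at a = 0.99: Pab(L + a)/(6LEI) = 17.64/EI
  span BC: triangular load, peak 25.7: 7w₀L³/(360EI) = 62.47/EI
  relative rotation θ_0 = (17.64 + 62.47)/EI = 80.1/EI
A unit hogging moment at B produces rotation L₁/(3EI) + L₂/(3EI) = 2.767/EI.
Slope continuity at B: θ_0 = M_B·2.767/EI, so M_B = 80.1/2.767 = 28.95 kN·m (hogging).
Span AB, ΣM about A with M_B applied at B: R_B^{AB}·3.3 = 35.24 + 28.95, so R_B^{AB} = 19.45 kN and R_A = 35.6 − 19.45 = 16.15 kN.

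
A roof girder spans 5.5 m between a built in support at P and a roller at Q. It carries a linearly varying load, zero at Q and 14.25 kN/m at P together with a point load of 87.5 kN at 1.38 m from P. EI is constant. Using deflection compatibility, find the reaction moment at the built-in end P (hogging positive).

M_P = 107.8 kN·m

Remove the prop at Q; the released (primary) structure is a cantilever built in at P.
Deflection at Q on the released cantilever, summing each load's contribution:
  triangular load, peak 14.25 at the fixed end: w₀L⁴/(30EI) = 434.7/EI
  point load 87.5 at a = 1.38: Pa²(3L − a)/(6EI) = 419.9/EI
  δ_0 = 854.6/EI
Flexibility coefficient — unit upward force at Q: δ_{QQ} = L³/(3EI) = 55.46/EI.
The prop prevents deflection at Q: R_Q = δ_0/δ_{QQ} = 854.6/55.46 = 15.41 kN.
Moment equilibrium about P: M_P = Σ(load moments about P) − R_Q·L = 192.6 − 15.41×5.5 = 107.8 kN·m.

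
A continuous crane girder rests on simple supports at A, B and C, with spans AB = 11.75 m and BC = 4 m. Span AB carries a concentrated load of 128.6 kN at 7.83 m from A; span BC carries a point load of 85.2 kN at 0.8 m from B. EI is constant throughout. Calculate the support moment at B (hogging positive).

Take M_B as the redundant. Released structure: two simple spans AB and BC with a hinge at B.
Discontinuity in slope at B on the released structure — sum the simple-span end rotations:
  span AB: point load 128.6 at a = 7.83: Pab(L + a)/(6LEI) = 1096/EI
  span BC: point load 85.2 at a = 0.8: Pab(L + b)/(6LEI) = 65.43/EI
  relative rotation θ_0 = (1096 + 65.43)/EI = 1162/EI
A unit hogging moment at B produces rotation L₁/(3EI) + L₂/(3EI) = 5.25/EI.
Compatibility: M_B·(L₁+L₂)/(3EI) = θ_0, giving M_B = 221.3 kN·m (hogging).

M_B = 221.3 kN·m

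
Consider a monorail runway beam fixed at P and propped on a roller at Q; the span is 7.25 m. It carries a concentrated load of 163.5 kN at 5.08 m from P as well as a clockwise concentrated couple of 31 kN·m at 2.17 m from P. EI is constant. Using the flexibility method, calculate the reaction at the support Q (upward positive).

Remove the prop at Q; the released (primary) structure is a cantilever built in at P.
Free-end deflection of the primary structure under the applied loading (downward +):
  point load 163.5 at a = 5.08: Pa²(3L − a)/(6EI) = 11723/EI
  clockwise couple 31 at a = 2.17: M₀a(2L − a)/(2EI) = 414.7/EI
  δ_0 = 12137/EI
Tip deflection under a unit load at Q: L³/(3EI) = 127/EI.
The prop prevents deflection at Q: R_Q = δ_0/δ_{QQ} = 12137/127 = 95.55 kN.

R_Q = 95.55 kN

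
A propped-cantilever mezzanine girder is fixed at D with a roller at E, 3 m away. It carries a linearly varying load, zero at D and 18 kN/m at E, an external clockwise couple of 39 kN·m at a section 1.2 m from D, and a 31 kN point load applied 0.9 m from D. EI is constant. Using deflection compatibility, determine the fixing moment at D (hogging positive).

M_D = 27.61 kN·m

Remove the prop at E; the released (primary) structure is a cantilever built in at D.
Free-end deflection of the primary structure under the applied loading (downward +):
  triangular load, peak 18 at the free end: 11w₀L⁴/(120EI) = 133.7/EI
  clockwise couple 39 at a = 1.2: M₀a(2L − a)/(2EI) = 112.3/EI
  point load 31 at a = 0.9: Pa²(3L − a)/(6EI) = 33.9/EI
  δ_0 = 279.9/EI
Tip deflection under a unit load at E: L³/(3EI) = 9/EI.
The prop prevents deflection at E: R_E = δ_0/δ_{EE} = 279.9/9 = 31.1 kN.
Moment equilibrium about D: M_D = Σ(load moments about D) − R_E·L = 120.9 − 31.1×3 = 27.61 kN·m.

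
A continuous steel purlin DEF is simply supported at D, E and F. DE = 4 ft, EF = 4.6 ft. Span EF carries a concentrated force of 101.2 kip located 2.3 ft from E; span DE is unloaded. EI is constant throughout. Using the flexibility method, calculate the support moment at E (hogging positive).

Release continuity at E by inserting a hinge; the redundant is the internal moment M_E. The primary structure is two simply-supported spans DE and EF.
Rotations at E on the released spans (each span's end-slope, ×1/EI):
  span EF: point load 101.2 at a = 2.3: Pab(L + b)/(6LEI) = 133.8/EI
  relative rotation θ_0 = (0 + 133.8)/EI = 133.8/EI
A unit hogging moment at E produces rotation L₁/(3EI) + L₂/(3EI) = 2.867/EI.
Slope continuity at E: θ_0 = M_E·2.867/EI, so M_E = 133.8/2.867 = 46.69 kip·ft (hogging).

M_E = 46.69 kip·ft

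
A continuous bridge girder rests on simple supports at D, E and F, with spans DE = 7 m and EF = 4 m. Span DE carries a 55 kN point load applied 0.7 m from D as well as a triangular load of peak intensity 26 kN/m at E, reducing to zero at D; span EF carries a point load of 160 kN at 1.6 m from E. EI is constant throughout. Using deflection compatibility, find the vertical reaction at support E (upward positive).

Insert a hinge at E; M_E is the redundant, and each span becomes simply supported.
Discontinuity in slope at E on the released structure — sum the simple-span end rotations:
  span DE: point load 55 at a = 0.7: Pab(L + a)/(6LEI) = 44.47/EI
  span DE: triangular load, peak 26: w₀L³/(45EI) = 198.2/EI
  span EF: point load 160 at a = 1.6: Pab(L + b)/(6LEI) = 163.8/EI
  relative rotation θ_0 = (242.6 + 163.8)/EI = 406.5/EI
A unit hogging moment at E produces rotation L₁/(3EI) + L₂/(3EI) = 3.667/EI.
Compatibility: M_E·(L₁+L₂)/(3EI) = θ_0, giving M_E = 110.9 kN·m (hogging).
Span DE, ΣM about D with M_E applied at E: R_E^{DE}·7 = 463.2 + 110.9, so R_E^{DE} = 82 kN and R_D = 146 − 82 = 64 kN.
Span EF, ΣM about F: R_E^{EF}·4 = 384 + 110.9, so R_E^{EF} = 123.7 kN and R_F = 160 − 123.7 = 36.29 kN.
R_E = 82 + 123.7 = 205.7 kN.

R_E = 205.7 kN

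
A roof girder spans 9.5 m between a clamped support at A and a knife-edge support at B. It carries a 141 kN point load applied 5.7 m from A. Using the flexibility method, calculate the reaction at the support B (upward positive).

Release the roller at B. Primary structure: cantilever fixed at A.
Free-end deflection of the primary structure under the applied loading (downward +):
  point load 141 at a = 5.7: Pa²(3L − a)/(6EI) = 17408/EI
Flexibility coefficient — unit upward force at B: δ_{BB} = L³/(3EI) = 285.8/EI.
The prop prevents deflection at B: R_B = δ_0/δ_{BB} = 17408/285.8 = 60.91 kN.

R_B = 60.91 kN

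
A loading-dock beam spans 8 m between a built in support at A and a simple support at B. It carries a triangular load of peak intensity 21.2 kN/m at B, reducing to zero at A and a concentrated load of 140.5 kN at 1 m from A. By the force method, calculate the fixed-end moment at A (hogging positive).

Release the roller at B. Primary structure: cantilever fixed at A.
Primary-structure tip deflection at B by superposition:
  triangular load, peak 21.2 at the free end: 11w₀L⁴/(120EI) = 7960/EI
  point load 140.5 at a = 1: Pa²(3L − a)/(6EI) = 538.6/EI
  δ_0 = 8498/EI
Tip deflection under a unit load at B: L³/(3EI) = 170.7/EI.
Compatibility at B: δ_0 − R_B·δ_{BB} = 0, so R_B = 8498/170.7 = 49.8 kN.
Moment equilibrium about A: M_A = Σ(load moments about A) − R_B·L = 592.8 − 49.8×8 = 194.4 kN·m.

M_A = 194.4 kN·m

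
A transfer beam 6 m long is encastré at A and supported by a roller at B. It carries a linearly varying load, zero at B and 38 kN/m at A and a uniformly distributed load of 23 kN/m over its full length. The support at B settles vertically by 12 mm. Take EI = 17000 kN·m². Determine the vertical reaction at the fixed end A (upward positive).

Choose R_B as the redundant. The primary structure is the cantilever fixed at A.
Downward deflection at the released point B due to the loads:
  triangular load, peak 38 at the fixed end: w₀L⁴/(30EI) = 1642/EI
  UDL 23: wL⁴/(8EI) = 3726/EI
  δ_0 = 5368/EI
Tip deflection under a unit load at B: L³/(3EI) = 72/EI.
With EI = 17000 kN·m²: δ_0 = 0.31574 m and δ_{BB} = 0.004235 m/kN.
Compatibility — the beam at B must follow the support down by 0.012 m: δ_0 − R_B·δ_{BB} = 0.012, so R_B = (0.31574 − 0.012)/0.004235 = 71.72 kN.
Vertical equilibrium: R_A = ΣP − R_B = 252 − 71.72 = 180.3 kN.

R_A = 180.3 kN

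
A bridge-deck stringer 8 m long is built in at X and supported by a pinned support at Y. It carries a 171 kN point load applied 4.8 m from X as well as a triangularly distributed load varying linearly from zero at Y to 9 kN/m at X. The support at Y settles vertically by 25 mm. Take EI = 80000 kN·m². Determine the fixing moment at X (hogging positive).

Release the roller at Y. Primary structure: cantilever fixed at X.
Deflection at Y on the released cantilever, summing each load's contribution:
  point load 171 at a = 4.8: Pa²(3L − a)/(6EI) = 12607/EI
  triangular load, peak 9 at the fixed end: w₀L⁴/(30EI) = 1229/EI
  δ_0 = 13836/EI
Flexibility coefficient — unit upward force at Y: δ_{YY} = L³/(3EI) = 170.7/EI.
With EI = 80000 kN·m²: δ_0 = 0.17295 m and δ_{YY} = 0.002133 m/kN.
Compatibility — the beam at Y must follow the support down by 0.025 m: δ_0 − R_Y·δ_{YY} = 0.025, so R_Y = (0.17295 − 0.025)/0.002133 = 69.35 kN.
Moment equilibrium about X: M_X = Σ(load moments about X) − R_Y·L = 916.8 − 69.35×8 = 362 kN·m.

M_X = 362 kN·m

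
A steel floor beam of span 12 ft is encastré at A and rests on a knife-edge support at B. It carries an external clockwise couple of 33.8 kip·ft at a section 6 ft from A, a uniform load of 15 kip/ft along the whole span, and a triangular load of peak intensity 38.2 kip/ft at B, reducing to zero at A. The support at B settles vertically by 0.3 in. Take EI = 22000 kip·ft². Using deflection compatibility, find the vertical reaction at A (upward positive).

R_A = 213.4 kip

Choose R_B as the redundant. The primary structure is the cantilever fixed at A.
Free-end deflection of the primary structure under the applied loading (downward +):
  clockwise couple 33.8 at a = 6: M₀a(2L − a)/(2EI) = 1825/EI
  UDL 15: wL⁴/(8EI) = 38880/EI
  triangular load, peak 38.2 at the free end: 11w₀L⁴/(120EI) = 72611/EI
  δ_0 = 113316/EI
Tip deflection under a unit load at B: L³/(3EI) = 576/EI.
With EI = 22000 kip·ft²: δ_0 = 5.1507 ft and δ_{BB} = 0.026182 ft/kip.
Compatibility — the beam at B must follow the support down by 0.025 ft: δ_0 − R_B·δ_{BB} = 0.025, so R_B = (5.1507 − 0.025)/0.026182 = 195.8 kip.
Vertical equilibrium: R_A = ΣP − R_B = 409.2 − 195.8 = 213.4 kip.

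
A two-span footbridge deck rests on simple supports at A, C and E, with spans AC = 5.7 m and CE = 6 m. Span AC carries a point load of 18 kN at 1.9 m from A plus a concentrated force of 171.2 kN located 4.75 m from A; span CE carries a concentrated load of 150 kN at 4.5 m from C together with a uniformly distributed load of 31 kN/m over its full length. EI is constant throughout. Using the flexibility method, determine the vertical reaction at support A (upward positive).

R_A = 6.576 kN

Release continuity at C by inserting a hinge; the redundant is the internal moment M_C. The primary structure is two simply-supported spans AC and CE.
Rotations at C on the released spans (each span's end-slope, ×1/EI):
  span AC: point load 18 at a = 1.9: Pab(L + a)/(6LEI) = 28.88/EI
  span AC: point load 171.2 at a = 4.75: Pab(L + a)/(6LEI) = 236.1/EI
  span CE: point load 150 at a = 4.5: Pab(L + b)/(6LEI) = 210.9/EI
  span CE: UDL 31: wL³/(24EI) = 279/EI
  relative rotation θ_0 = (264.9 + 489.9)/EI = 754.9/EI
A unit hogging moment at C produces rotation L₁/(3EI) + L₂/(3EI) = 3.9/EI.
Compatibility: M_C·(L₁+L₂)/(3EI) = θ_0, giving M_C = 193.6 kN·m (hogging).
Span AC, ΣM about A with M_C applied at C: R_C^{AC}·5.7 = 847.4 + 193.6, so R_C^{AC} = 182.6 kN and R_A = 189.2 − 182.6 = 6.576 kN.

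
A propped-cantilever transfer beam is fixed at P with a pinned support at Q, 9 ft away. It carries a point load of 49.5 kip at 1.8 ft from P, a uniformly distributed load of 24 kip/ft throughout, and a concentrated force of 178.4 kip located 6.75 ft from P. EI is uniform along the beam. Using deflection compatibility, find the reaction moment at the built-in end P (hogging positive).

Release the roller at Q. Primary structure: cantilever fixed at P.
Primary-structure tip deflection at Q by superposition:
  point load 49.5 at a = 1.8: Pa²(3L − a)/(6EI) = 673.6/EI
  UDL 24: wL⁴/(8EI) = 19683/EI
  point load 178.4 at a = 6.75: Pa²(3L − a)/(6EI) = 27433/EI
  δ_0 = 47790/EI
Tip deflection under a unit load at Q: L³/(3EI) = 243/EI.
Compatibility at Q: δ_0 − R_Q·δ_{QQ} = 0, so R_Q = 47790/243 = 196.7 kip.
Moment equilibrium about P: M_P = Σ(load moments about P) − R_Q·L = 2265 − 196.7×9 = 495.3 kip·ft.

M_P = 495.3 kip·ft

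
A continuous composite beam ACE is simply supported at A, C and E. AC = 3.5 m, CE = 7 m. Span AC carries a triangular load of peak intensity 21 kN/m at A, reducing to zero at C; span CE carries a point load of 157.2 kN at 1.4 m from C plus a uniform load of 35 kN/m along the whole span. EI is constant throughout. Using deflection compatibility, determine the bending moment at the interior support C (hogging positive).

M_C = 253.6 kN·m

Release continuity at C by inserting a hinge; the redundant is the internal moment M_C. The primary structure is two simply-supported spans AC and CE.
Discontinuity in slope at C on the released structure — sum the simple-span end rotations:
  span AC: triangular load, peak 21: 7w₀L³/(360EI) = 17.51/EI
  span CE: point load 157.2 at a = 1.4: Pab(L + b)/(6LEI) = 369.7/EI
  span CE: UDL 35: wL³/(24EI) = 500.2/EI
  relative rotation θ_0 = (17.51 + 869.9)/EI = 887.5/EI
A unit hogging moment at C produces rotation L₁/(3EI) + L₂/(3EI) = 3.5/EI.
Slope continuity at C: θ_0 = M_C·3.5/EI, so M_C = 887.5/3.5 = 253.6 kN·m (hogging).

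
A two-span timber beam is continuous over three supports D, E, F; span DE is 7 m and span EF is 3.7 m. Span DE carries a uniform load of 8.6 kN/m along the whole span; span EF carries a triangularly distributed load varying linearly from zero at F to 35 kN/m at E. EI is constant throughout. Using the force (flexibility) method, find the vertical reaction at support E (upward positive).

Insert a hinge at E; M_E is the redundant, and each span becomes simply supported.
Rotations at E on the released spans (each span's end-slope, ×1/EI):
  span DE: UDL 8.6: wL³/(24EI) = 122.9/EI
  span EF: triangular load, peak 35: w₀L³/(45EI) = 39.4/EI
  relative rotation θ_0 = (122.9 + 39.4)/EI = 162.3/EI
A unit hogging moment at E produces rotation L₁/(3EI) + L₂/(3EI) = 3.567/EI.
Slope continuity at E: θ_0 = M_E·3.567/EI, so M_E = 162.3/3.567 = 45.51 kN·m (hogging).
Span DE, ΣM about D with M_E applied at E: R_E^{DE}·7 = 210.7 + 45.51, so R_E^{DE} = 36.6 kN and R_D = 60.2 − 36.6 = 23.6 kN.
Span EF, ΣM about F: R_E^{EF}·3.7 = 159.7 + 45.51, so R_E^{EF} = 55.47 kN and R_F = 64.75 − 55.47 = 9.284 kN.
R_E = 36.6 + 55.47 = 92.07 kN.

R_E = 92.07 kN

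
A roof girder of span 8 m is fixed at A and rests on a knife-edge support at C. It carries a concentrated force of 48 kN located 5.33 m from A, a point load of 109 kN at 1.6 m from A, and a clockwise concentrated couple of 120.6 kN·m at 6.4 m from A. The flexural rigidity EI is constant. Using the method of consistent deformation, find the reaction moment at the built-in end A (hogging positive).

M_A = 129.4 kN·m

Release the roller at C. Primary structure: cantilever fixed at A.
Free-end deflection of the primary structure under the applied loading (downward +):
  point load 48 at a = 5.33: Pa²(3L − a)/(6EI) = 4243/EI
  point load 109 at a = 1.6: Pa²(3L − a)/(6EI) = 1042/EI
  clockwise couple 120.6 at a = 6.4: M₀a(2L − a)/(2EI) = 3705/EI
  δ_0 = 8990/EI
Flexibility coefficient — unit upward force at C: δ_{CC} = L³/(3EI) = 170.7/EI.
The prop prevents deflection at C: R_C = δ_0/δ_{CC} = 8990/170.7 = 52.67 kN.
Moment equilibrium about A: M_A = Σ(load moments about A) − R_C·L = 550.8 − 52.67×8 = 129.4 kN·m.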